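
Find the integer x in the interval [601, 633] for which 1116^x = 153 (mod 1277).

630

Compute 1116^601 mod 1277 = 843, then multiply by 1116 repeatedly:
  1116^601=843  1116^602=916  1116^603=656  1116^604=375  1116^605=921
  1116^606=1128  1116^607=1003  1116^608=696  1116^609=320  1116^610=837
  1116^611=605  1116^612=924  1116^613=645  1116^614=869  1116^615=561
  1116^616=346  1116^617=482  1116^618=295  1116^619=1031  1116^620=19
  1116^621=772  1116^622=854  1116^623=422  1116^624=1016  1116^625=1157
  1116^626=165  1116^627=252  1116^628=292  1116^629=237  1116^630=153
Found 153 at exponent 630.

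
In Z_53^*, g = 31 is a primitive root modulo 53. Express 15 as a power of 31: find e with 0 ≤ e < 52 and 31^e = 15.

24

Successive powers of 31 modulo 53:
  31^0=1  31^1=31  31^2=7  31^3=5  31^4=49  31^5=35
  31^6=25  31^7=33  31^8=16  31^9=19  31^10=6  31^11=27
  31^12=42  31^13=30  31^14=29  31^15=51  31^16=44  31^17=39
  31^18=43  31^19=8  31^20=36  31^21=3  31^22=40  31^23=21
  31^24=15
So 31^24 ≡ 15 (mod 53), giving e = 24.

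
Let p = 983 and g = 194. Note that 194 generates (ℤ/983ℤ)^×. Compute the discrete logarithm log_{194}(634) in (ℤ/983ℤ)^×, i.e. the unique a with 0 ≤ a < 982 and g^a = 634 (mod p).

115

Baby-step giant-step with m = ceil(sqrt(982)) = 32.
Baby table (194^j mod 983 for j=0..31):
  0:1  1:194  2:282  3:643  4:884  5:454  6:589  7:238
  8:954  9:272  10:669  11:30  12:905  13:596  14:613  15:962
  16:841  17:959  18:259  19:113  20:296  21:410  22:900  23:609
  24:186  25:696  26:353  27:655  28:263  29:889  30:441  31:33
Giant step factor: 194^(-32) ≡ 236 (mod 983).
Scan 634·236^i mod 983 for i = 0, 1, …:
  i=0: 634   i=1: 208   i=2: 921   i=3: 113
Match at i=3, j=19: a = 3·32 + 19 = 115.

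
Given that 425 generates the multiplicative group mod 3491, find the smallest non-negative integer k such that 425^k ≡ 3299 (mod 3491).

1971

Baby-step giant-step with m = ceil(sqrt(3490)) = 60.
Baby table (425^j mod 3491 for j=0..59):
  0:1  1:425  2:2584  3:2026  4:2264  5:2175  6:2751  7:3181
  8:908  9:1890  10:320  11:3342  12:3004  13:2485  14:1843  15:1291
  16:588  17:2039  18:807  19:857  20:1161  21:1194  22:1255  23:2743
  24:3272  25:1182  26:3137  27:3154  28:3397  29:1942  30:1474  31:1561
  32:135  33:1519  34:3231  35:1212  36:1923  37:381  38:1339  39:42
  40:395  41:307  42:1308  43:831  44:584  45:339  46:944  47:3226
  48:2578  49:2967  50:724  51:492  52:3131  53:604  54:1857  55:259
  56:1854  57:2475  58:1084  59:3379
Giant step factor: 425^(-60) ≡ 2025 (mod 3491).
Scan 3299·2025^i mod 3491 for i = 0, 1, …:
  i=0: 3299   i=1: 2192   i=2: 1739   i=3: 2547
  i=4: 1468   i=5: 1859   i=6: 1177   i=7: 2563
  i=8: 2449   i=9: 2005     …   i=31: 1919
  i=32: 492
Match at i=32, j=51: k = 32·60 + 51 = 1971.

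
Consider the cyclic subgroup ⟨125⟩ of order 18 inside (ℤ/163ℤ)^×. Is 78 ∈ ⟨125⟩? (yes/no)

yes

⟨125⟩ has order 18; its elements mod 163 are {1, 23, 30, 38, 40, 53, 58, 59, 78, 85, 104, 105, 110, 123, 125, 133, 140, 162}.
78 is in this set.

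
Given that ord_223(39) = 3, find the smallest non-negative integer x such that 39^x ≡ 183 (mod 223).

2

Successive powers of 39 modulo 223:
  39^0=1  39^1=39  39^2=183
So 39^2 ≡ 183 (mod 223), giving x = 2.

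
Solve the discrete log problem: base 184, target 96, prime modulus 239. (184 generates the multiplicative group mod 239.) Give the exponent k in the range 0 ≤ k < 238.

90

Baby-step giant-step with m = ceil(sqrt(238)) = 16.
Baby table (184^j mod 239 for j=0..15):
  0:1  1:184  2:157  3:208  4:32  5:152  6:5  7:203
  8:68  9:84  10:160  11:43  12:25  13:59  14:101  15:181
Giant step factor: 184^(-16) ≡ 72 (mod 239).
Scan 96·72^i mod 239 for i = 0, 1, …:
  i=0: 96   i=1: 220   i=2: 66   i=3: 211
  i=4: 135   i=5: 160
Match at i=5, j=10: k = 5·16 + 10 = 90.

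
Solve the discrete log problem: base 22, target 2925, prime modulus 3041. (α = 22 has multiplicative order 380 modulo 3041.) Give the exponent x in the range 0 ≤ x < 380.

Baby-step giant-step with m = ceil(sqrt(380)) = 20.
Baby table (22^j mod 3041 for j=0..19):
  0:1  1:22  2:484  3:1525  4:99  5:2178  6:2301  7:1966
  8:678  9:2752  10:2765  11:10  12:220  13:1799  14:45  15:990
  16:493  17:1723  18:1414  19:698
Giant step factor: 22^(-20) ≡ 2316 (mod 3041).
Scan 2925·2316^i mod 3041 for i = 0, 1, …:
  i=0: 2925   i=1: 1993   i=2: 2591   i=3: 863
  i=4: 771   i=5: 569   i=6: 1051   i=7: 1316
  i=8: 774   i=9: 1435   i=10: 2688   i=11: 481
  i=12: 990
Match at i=12, j=15: x = 12·20 + 15 = 255.

255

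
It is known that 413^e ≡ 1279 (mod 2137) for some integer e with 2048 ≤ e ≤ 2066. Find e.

Compute 413^2048 mod 2137 = 167, then multiply by 413 repeatedly:
  413^2048=167  413^2049=587  413^2050=950  413^2051=1279
Found 1279 at exponent 2051.

2051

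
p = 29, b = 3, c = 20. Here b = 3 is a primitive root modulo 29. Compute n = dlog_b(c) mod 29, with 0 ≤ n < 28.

16

Successive powers of 3 modulo 29:
  3^0=1  3^1=3  3^2=9  3^3=27  3^4=23  3^5=11
  3^6=4  3^7=12  3^8=7  3^9=21  3^10=5  3^11=15
  3^12=16  3^13=19  3^14=28  3^15=26  3^16=20
So 3^16 ≡ 20 (mod 29), giving n = 16.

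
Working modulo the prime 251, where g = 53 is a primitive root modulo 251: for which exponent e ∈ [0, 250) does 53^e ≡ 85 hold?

218

Baby-step giant-step with m = ceil(sqrt(250)) = 16.
Baby table (53^j mod 251 for j=0..15):
  0:1  1:53  2:48  3:34  4:45  5:126  6:152  7:24
  8:17  9:148  10:63  11:76  12:12  13:134  14:74  15:157
Giant step factor: 53^(-16) ≡ 218 (mod 251).
Scan 85·218^i mod 251 for i = 0, 1, …:
  i=0: 85   i=1: 207   i=2: 197   i=3: 25
  i=4: 179   i=5: 117   i=6: 155   i=7: 156
  i=8: 123   i=9: 208   i=10: 164   i=11: 110
  i=12: 135   i=13: 63
Match at i=13, j=10: e = 13·16 + 10 = 218.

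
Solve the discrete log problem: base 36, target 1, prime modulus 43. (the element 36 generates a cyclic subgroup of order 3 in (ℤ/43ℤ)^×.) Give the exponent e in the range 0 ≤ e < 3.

0

Successive powers of 36 modulo 43:
  36^0=1
So 36^0 ≡ 1 (mod 43), giving e = 0.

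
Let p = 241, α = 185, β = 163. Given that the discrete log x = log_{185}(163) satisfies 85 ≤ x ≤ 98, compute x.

89

Compute 185^85 mod 241 = 152, then multiply by 185 repeatedly:
  185^85=152  185^86=164  185^87=215  185^88=10  185^89=163
Found 163 at exponent 89.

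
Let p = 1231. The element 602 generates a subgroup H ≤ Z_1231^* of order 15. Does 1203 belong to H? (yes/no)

no

⟨602⟩ has order 15; its elements mod 1231 are {1, 55, 126, 190, 401, 490, 551, 563, 602, 761, 771, 775, 1099, 1104, 1128}.
1203 is not in this set.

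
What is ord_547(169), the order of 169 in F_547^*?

The order of 169 must divide p − 1 = 546 = 2 · 3 · 7 · 13.
Divisors: 1, 2, 3, 6, 7, 13, 14, 21, 26, 39, 42, 78, 91, 182, 273, 546.
Check each in increasing order: 169^1 ≡ 169;  169^2 ≡ 117;  169^3 ≡ 81;  169^6 ≡ 544;  169^7 ≡ 40;  169^13 ≡ 427;  169^14 ≡ 506;  169^21 ≡ 1.
Smallest exponent giving 1 is 21.

21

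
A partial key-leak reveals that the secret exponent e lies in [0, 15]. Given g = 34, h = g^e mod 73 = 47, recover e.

11

Compute 34^0 mod 73 = 1, then multiply by 34 repeatedly:
  34^0=1  34^1=34  34^2=61  34^3=30  34^4=71
  34^5=5  34^6=24  34^7=13  34^8=4  34^9=63
  34^10=25  34^11=47
Found 47 at exponent 11.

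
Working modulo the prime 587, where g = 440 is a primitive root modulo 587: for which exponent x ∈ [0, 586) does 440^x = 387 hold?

Baby-step giant-step with m = ceil(sqrt(586)) = 25.
Baby table (440^j mod 587 for j=0..24):
  0:1  1:440  2:477  3:321  4:360  5:497  6:316  7:508
  8:460  9:472  10:469  11:323  12:66  13:277  14:371  15:54
  16:280  17:517  18:311  19:69  20:423  21:41  22:430  23:186
  24:247
Giant step factor: 440^(-25) ≡ 221 (mod 587).
Scan 387·221^i mod 587 for i = 0, 1, …:
  i=0: 387   i=1: 412   i=2: 67   i=3: 132
  i=4: 409   i=5: 578   i=6: 359   i=7: 94
  i=8: 229   i=9: 127     …   i=20: 419
  i=21: 440
Match at i=21, j=1: x = 21·25 + 1 = 526.

526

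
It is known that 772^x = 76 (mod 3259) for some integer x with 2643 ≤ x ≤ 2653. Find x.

2652

Compute 772^2643 mod 3259 = 404, then multiply by 772 repeatedly:
  772^2643=404  772^2644=2283  772^2645=2616  772^2646=2231  772^2647=1580
  772^2648=894  772^2649=2519  772^2650=2304  772^2651=2533  772^2652=76
Found 76 at exponent 2652.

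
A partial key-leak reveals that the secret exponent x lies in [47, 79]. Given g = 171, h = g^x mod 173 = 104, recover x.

Compute 171^47 mod 173 = 104, then multiply by 171 repeatedly:
  171^47=104
Found 104 at exponent 47.

47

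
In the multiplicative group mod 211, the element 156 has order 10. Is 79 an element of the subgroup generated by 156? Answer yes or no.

no

79 ∈ ⟨156⟩ iff 79^10 ≡ 1 (mod 211), since |⟨156⟩| = 10.
79^10 mod 211 = 58.
Since 58 ≠ 1, 79 does not lie in the subgroup.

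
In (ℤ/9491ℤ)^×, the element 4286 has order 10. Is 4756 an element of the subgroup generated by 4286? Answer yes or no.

no

4756 ∈ ⟨4286⟩ iff 4756^10 ≡ 1 (mod 9491), since |⟨4286⟩| = 10.
4756^10 mod 9491 = 6516.
Since 6516 ≠ 1, 4756 does not lie in the subgroup.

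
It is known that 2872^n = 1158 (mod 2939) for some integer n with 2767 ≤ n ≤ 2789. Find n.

Compute 2872^2767 mod 2939 = 1546, then multiply by 2872 repeatedly:
  2872^2767=1546  2872^2768=2222  2872^2769=1015  2872^2770=2531  2872^2771=885
  2872^2772=2424  2872^2773=2176  2872^2774=1158
Found 1158 at exponent 2774.

2774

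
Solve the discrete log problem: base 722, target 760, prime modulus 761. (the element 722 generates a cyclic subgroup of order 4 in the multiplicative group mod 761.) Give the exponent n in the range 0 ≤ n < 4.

2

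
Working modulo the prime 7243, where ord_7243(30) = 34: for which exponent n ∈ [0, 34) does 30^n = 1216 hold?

Successive powers of 30 modulo 7243:
  30^0=1  30^1=30  30^2=900  30^3=5271  30^4=6027  30^5=6978
  30^6=6536  30^7=519  30^8=1084  30^9=3548  30^10=5038  30^11=6280
  30^12=82  30^13=2460  30^14=1370  30^15=4885  30^16=1690  30^17=7242
  30^18=7213  30^19=6343  30^20=1972  30^21=1216
So 30^21 ≡ 1216 (mod 7243), giving n = 21.

21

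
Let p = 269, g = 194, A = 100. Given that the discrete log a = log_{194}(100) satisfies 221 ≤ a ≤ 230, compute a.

230

Compute 194^221 mod 269 = 192, then multiply by 194 repeatedly:
  194^221=192  194^222=126  194^223=234  194^224=204  194^225=33
  194^226=215  194^227=15  194^228=220  194^229=178  194^230=100
Found 100 at exponent 230.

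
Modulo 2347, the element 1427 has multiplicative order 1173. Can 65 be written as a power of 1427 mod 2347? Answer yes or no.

65 ∈ ⟨1427⟩ iff 65^1173 ≡ 1 (mod 2347), since |⟨1427⟩| = 1173.
65^1173 mod 2347 = 1.
Since 1 = 1, 65 lies in the subgroup.

yes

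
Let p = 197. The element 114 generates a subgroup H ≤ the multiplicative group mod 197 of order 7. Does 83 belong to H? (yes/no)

83 ∈ ⟨114⟩ iff 83^7 ≡ 1 (mod 197), since |⟨114⟩| = 7.
83^7 mod 197 = 196.
Since 196 ≠ 1, 83 does not lie in the subgroup.

no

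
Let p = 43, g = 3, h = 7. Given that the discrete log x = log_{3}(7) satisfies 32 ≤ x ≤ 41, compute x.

35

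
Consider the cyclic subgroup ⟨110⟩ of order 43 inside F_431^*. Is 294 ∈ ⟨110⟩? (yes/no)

294 ∈ ⟨110⟩ iff 294^43 ≡ 1 (mod 431), since |⟨110⟩| = 43.
294^43 mod 431 = 95.
Since 95 ≠ 1, 294 does not lie in the subgroup.

no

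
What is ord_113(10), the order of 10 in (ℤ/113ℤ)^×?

112

The order of 10 must divide p − 1 = 112 = 2^4 · 7.
Divisors: 1, 2, 4, 7, 8, 14, 16, 28, 56, 112.
Check each in increasing order: 10^1 ≡ 10;  10^2 ≡ 100;  10^4 ≡ 56;  10^7 ≡ 65;  10^8 ≡ 85;  10^14 ≡ 44;  10^16 ≡ 106;  10^28 ≡ 15;  10^56 ≡ 112;  10^112 ≡ 1.
Smallest exponent giving 1 is 112.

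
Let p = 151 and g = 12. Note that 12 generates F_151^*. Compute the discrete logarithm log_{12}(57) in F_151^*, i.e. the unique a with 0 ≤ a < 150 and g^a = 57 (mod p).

51

Baby-step giant-step with m = ceil(sqrt(150)) = 13.
Baby table (12^j mod 151 for j=0..12):
  0:1  1:12  2:144  3:67  4:49  5:135  6:110  7:112
  8:136  9:122  10:105  11:52  12:20
Giant step factor: 12^(-13) ≡ 56 (mod 151).
Scan 57·56^i mod 151 for i = 0, 1, …:
  i=0: 57   i=1: 21   i=2: 119   i=3: 20
Match at i=3, j=12: a = 3·13 + 12 = 51.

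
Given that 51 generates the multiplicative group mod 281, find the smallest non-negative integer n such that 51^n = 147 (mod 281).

Baby-step giant-step with m = ceil(sqrt(280)) = 17.
Baby table (51^j mod 281 for j=0..16):
  0:1  1:51  2:72  3:19  4:126  5:244  6:80  7:146
  8:140  9:115  10:245  11:131  12:218  13:159  14:241  15:208
  16:211
Giant step factor: 51^(-17) ≡ 237 (mod 281).
Scan 147·237^i mod 281 for i = 0, 1, …:
  i=0: 147   i=1: 276   i=2: 220   i=3: 155
  i=4: 205   i=5: 253   i=6: 108   i=7: 25
  i=8: 24   i=9: 68   i=10: 99   i=11: 140
Match at i=11, j=8: n = 11·17 + 8 = 195.

195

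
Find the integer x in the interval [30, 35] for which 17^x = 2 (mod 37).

31

Compute 17^30 mod 37 = 11, then multiply by 17 repeatedly:
  17^30=11  17^31=2
Found 2 at exponent 31.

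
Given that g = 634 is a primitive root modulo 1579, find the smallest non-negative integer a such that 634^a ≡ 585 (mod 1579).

Baby-step giant-step with m = ceil(sqrt(1578)) = 40.
Baby table (634^j mod 1579 for j=0..39):
  0:1  1:634  2:890  3:557  4:1021  5:1503  6:765  7:257
  8:301  9:1354  10:1039  11:283  12:995  13:809  14:1310  15:1565
  16:598  17:172  18:97  19:1496  20:1064  21:343  22:1139  23:523
  24:1571  25:1244  26:775  27:281  28:1306  29:608  30:196  31:1102
  32:750  33:221  34:1162  35:894  36:1514  37:1423  38:573  39:112
Giant step factor: 634^(-40) ≡ 1411 (mod 1579).
Scan 585·1411^i mod 1579 for i = 0, 1, …:
  i=0: 585   i=1: 1197   i=2: 1016   i=3: 1423
Match at i=3, j=37: a = 3·40 + 37 = 157.

157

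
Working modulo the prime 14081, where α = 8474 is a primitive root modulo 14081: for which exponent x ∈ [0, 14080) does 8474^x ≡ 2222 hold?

1235

Baby-step giant-step with m = ceil(sqrt(14080)) = 119.
Baby table (8474^j mod 14081 for j=0..118):
  0:1  1:8474  2:9657  3:8727  4:13267  5:1854  6:10481  7:7127
  8:789  9:11592  10:1552  11:14075  12:5480  13:12463  14:3962  15:4884
  16:2957  17:7519  18:13562  19:9347  20:853  21:4769  22:36  23:9363
  24:9708  25:4390  26:12939  27:10420  28:11210  29:3114  30:242  31:8963
  32:13629  33:13865  34:146  35:12157  36:1822  37:6852  38:7885  39:3145
  40:9478  41:12629  42:2546  43:2712  44:1296  45:13205  46:11544  47:3149
  48:1131  49:9014  50:9292  51:13537  52:8712  53:12886  54:11890  55:6305
  56:5256  57:1141  58:9268  59:7295  60:2240  61:572  62:3264  63:4052
  64:7170  65:13146  66:4413  67:10707  68:7235  69:716  70:12554  71:641
  72:10649  73:8578  74:3850  75:13304  76:5610  77:1684  78:6163  79:12914
  80:9785  81:9162  82:10235  83:6511  84:4856  85:5062  86:4662  87:8583
  88:3977  89:5265  90:7002  91:11695  92:1352  93:8995  94:3177  95:13107
  96:11871  97:190  98:4826  99:4300  100:10653  101:231  102:235  103:5969
  104:2354  105:9100  106:5844  107:13260  108:12941  109:13287  110:2362  111:6487
  112:12695  113:12671  114:6429  115:14038  116:1724  117:7179  118:4926
Giant step factor: 8474^(-119) ≡ 9797 (mod 14081).
Scan 2222·9797^i mod 14081 for i = 0, 1, …:
  i=0: 2222   i=1: 13789   i=2: 11800   i=3: 13671
  i=4: 10396   i=5: 1739   i=6: 13054   i=7: 6396
  i=8: 1162   i=9: 6666   i=10: 13205
Match at i=10, j=45: x = 10·119 + 45 = 1235.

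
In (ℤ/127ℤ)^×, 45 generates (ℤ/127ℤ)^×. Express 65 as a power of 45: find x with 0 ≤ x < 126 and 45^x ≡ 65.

53

Baby-step giant-step with m = ceil(sqrt(126)) = 12.
Baby table (45^j mod 127 for j=0..11):
  0:1  1:45  2:120  3:66  4:49  5:46  6:38  7:59
  8:115  9:95  10:84  11:97
Giant step factor: 45^(-12) ≡ 100 (mod 127).
Scan 65·100^i mod 127 for i = 0, 1, …:
  i=0: 65   i=1: 23   i=2: 14   i=3: 3
  i=4: 46
Match at i=4, j=5: x = 4·12 + 5 = 53.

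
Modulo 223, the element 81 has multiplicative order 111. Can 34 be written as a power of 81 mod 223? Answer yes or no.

yes

34 ∈ ⟨81⟩ iff 34^111 ≡ 1 (mod 223), since |⟨81⟩| = 111.
34^111 mod 223 = 1.
Since 1 = 1, 34 lies in the subgroup.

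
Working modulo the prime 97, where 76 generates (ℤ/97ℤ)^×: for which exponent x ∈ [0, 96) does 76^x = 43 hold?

Baby-step giant-step with m = ceil(sqrt(96)) = 10.
Baby table (76^j mod 97 for j=0..9):
  0:1  1:76  2:53  3:51  4:93  5:84  6:79  7:87
  8:16  9:52
Giant step factor: 76^(-10) ≡ 31 (mod 97).
Scan 43·31^i mod 97 for i = 0, 1, …:
  i=0: 43   i=1: 72   i=2: 1
Match at i=2, j=0: x = 2·10 + 0 = 20.

20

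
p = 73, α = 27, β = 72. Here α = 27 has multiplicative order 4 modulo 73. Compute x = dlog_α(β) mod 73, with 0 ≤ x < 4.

2

Successive powers of 27 modulo 73:
  27^0=1  27^1=27  27^2=72
So 27^2 ≡ 72 (mod 73), giving x = 2.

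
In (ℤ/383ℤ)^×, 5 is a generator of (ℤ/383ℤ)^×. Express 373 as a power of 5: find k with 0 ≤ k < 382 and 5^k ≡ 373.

326

Baby-step giant-step with m = ceil(sqrt(382)) = 20.
Baby table (5^j mod 383 for j=0..19):
  0:1  1:5  2:25  3:125  4:242  5:61  6:305  7:376
  8:348  9:208  10:274  11:221  12:339  13:163  14:49  15:245
  16:76  17:380  18:368  19:308
Giant step factor: 5^(-20) ≡ 48 (mod 383).
Scan 373·48^i mod 383 for i = 0, 1, …:
  i=0: 373   i=1: 286   i=2: 323   i=3: 184
  i=4: 23   i=5: 338   i=6: 138   i=7: 113
  i=8: 62   i=9: 295     …   i=15: 142
  i=16: 305
Match at i=16, j=6: k = 16·20 + 6 = 326.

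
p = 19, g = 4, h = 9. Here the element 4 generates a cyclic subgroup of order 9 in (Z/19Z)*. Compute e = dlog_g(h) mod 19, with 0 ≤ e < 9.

4

Successive powers of 4 modulo 19:
  4^0=1  4^1=4  4^2=16  4^3=7  4^4=9
So 4^4 ≡ 9 (mod 19), giving e = 4.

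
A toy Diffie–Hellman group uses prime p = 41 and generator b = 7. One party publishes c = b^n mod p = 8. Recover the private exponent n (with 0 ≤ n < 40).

Successive powers of 7 modulo 41:
  7^0=1  7^1=7  7^2=8
So 7^2 ≡ 8 (mod 41), giving n = 2.

2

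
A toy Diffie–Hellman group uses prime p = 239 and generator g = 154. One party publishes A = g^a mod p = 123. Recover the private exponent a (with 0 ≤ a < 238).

Baby-step giant-step with m = ceil(sqrt(238)) = 16.
Baby table (154^j mod 239 for j=0..15):
  0:1  1:154  2:55  3:105  4:157  5:39  6:31  7:233
  8:32  9:148  10:87  11:14  12:5  13:53  14:36  15:47
Giant step factor: 154^(-16) ≡ 116 (mod 239).
Scan 123·116^i mod 239 for i = 0, 1, …:
  i=0: 123   i=1: 167   i=2: 13   i=3: 74
  i=4: 219   i=5: 70   i=6: 233
Match at i=6, j=7: a = 6·16 + 7 = 103.

103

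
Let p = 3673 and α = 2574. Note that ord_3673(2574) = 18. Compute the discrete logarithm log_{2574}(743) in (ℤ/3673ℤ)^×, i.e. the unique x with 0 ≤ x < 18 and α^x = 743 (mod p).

14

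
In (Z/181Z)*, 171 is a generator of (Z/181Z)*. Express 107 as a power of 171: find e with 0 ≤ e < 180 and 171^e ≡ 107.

171

Baby-step giant-step with m = ceil(sqrt(180)) = 14.
Baby table (171^j mod 181 for j=0..13):
  0:1  1:171  2:100  3:86  4:45  5:93  6:156  7:69
  8:34  9:22  10:142  11:28  12:82  13:85
Giant step factor: 171^(-14) ≡ 79 (mod 181).
Scan 107·79^i mod 181 for i = 0, 1, …:
  i=0: 107   i=1: 127   i=2: 78   i=3: 8
  i=4: 89   i=5: 153   i=6: 141   i=7: 98
  i=8: 140   i=9: 19   i=10: 53   i=11: 24
  i=12: 86
Match at i=12, j=3: e = 12·14 + 3 = 171.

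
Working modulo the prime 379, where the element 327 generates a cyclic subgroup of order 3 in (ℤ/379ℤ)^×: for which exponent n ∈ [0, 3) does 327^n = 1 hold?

Successive powers of 327 modulo 379:
  327^0=1
So 327^0 ≡ 1 (mod 379), giving n = 0.

0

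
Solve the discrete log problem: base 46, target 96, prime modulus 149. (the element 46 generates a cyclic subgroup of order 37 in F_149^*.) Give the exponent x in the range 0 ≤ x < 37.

Successive powers of 46 modulo 149:
  46^0=1  46^1=46  46^2=30  46^3=39  46^4=6  46^5=127
  46^6=31  46^7=85  46^8=36  46^9=17  46^10=37  46^11=63
  46^12=67  46^13=102  46^14=73  46^15=80  46^16=104  46^17=16
  46^18=140  46^19=33  46^20=28  46^21=96
So 46^21 ≡ 96 (mod 149), giving x = 21.

21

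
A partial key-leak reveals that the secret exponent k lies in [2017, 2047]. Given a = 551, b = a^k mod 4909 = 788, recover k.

2034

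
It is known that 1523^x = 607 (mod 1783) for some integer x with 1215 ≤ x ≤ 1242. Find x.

1216

Compute 1523^1215 mod 1783 = 608, then multiply by 1523 repeatedly:
  1523^1215=608  1523^1216=607
Found 607 at exponent 1216.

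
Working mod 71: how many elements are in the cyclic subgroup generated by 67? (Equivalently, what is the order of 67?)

70

The order of 67 must divide p − 1 = 70 = 2 · 5 · 7.
Divisors: 1, 2, 5, 7, 10, 14, 35, 70.
Check each in increasing order: 67^1 ≡ 67;  67^2 ≡ 16;  67^5 ≡ 41;  67^7 ≡ 17;  67^10 ≡ 48;  67^14 ≡ 5;  67^35 ≡ 70;  67^70 ≡ 1.
Smallest exponent giving 1 is 70.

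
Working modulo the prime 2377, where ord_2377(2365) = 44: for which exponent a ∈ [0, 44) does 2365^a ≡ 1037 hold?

15

Baby-step giant-step with m = ceil(sqrt(44)) = 7.
Baby table (2365^j mod 2377 for j=0..6):
  0:1  1:2365  2:144  3:649  4:1720  5:753  6:472
Giant step factor: 2365^(-7) ≡ 1340 (mod 2377).
Scan 1037·1340^i mod 2377 for i = 0, 1, …:
  i=0: 1037   i=1: 1412   i=2: 2365
Match at i=2, j=1: a = 2·7 + 1 = 15.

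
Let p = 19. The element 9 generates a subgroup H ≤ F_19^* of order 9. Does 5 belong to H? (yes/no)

⟨9⟩ has order 9; its elements mod 19 are {1, 4, 5, 6, 7, 9, 11, 16, 17}.
5 is in this set.

yes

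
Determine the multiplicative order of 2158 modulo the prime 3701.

The order of 2158 must divide p − 1 = 3700 = 2^2 · 5^2 · 37.
Divisors: 1, 2, 4, 5, 10, 20, 25, 37, 50, 74, 100, 148, 185, 370, 740, 925, 1850, 3700.
Check each in increasing order: 2158^1 ≡ 2158;  2158^2 ≡ 1106;  2158^4 ≡ 1906;  2158^5 ≡ 1337;  2158^10 ≡ 3687;  2158^20 ≡ 196;  2158^25 ≡ 2982;  2158^37 ≡ 388;  2158^50 ≡ 2522;  2158^74 ≡ 2504;  2158^100 ≡ 2166;  2158^148 ≡ 522;  2158^185 ≡ 2682;  2158^370 ≡ 2081;  2158^740 ≡ 391;  2158^925 ≡ 1279;  2158^1850 ≡ 3700;  2158^3700 ≡ 1.
Smallest exponent giving 1 is 3700.

3700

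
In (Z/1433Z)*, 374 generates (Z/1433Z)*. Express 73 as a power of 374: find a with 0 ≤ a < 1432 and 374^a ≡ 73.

1076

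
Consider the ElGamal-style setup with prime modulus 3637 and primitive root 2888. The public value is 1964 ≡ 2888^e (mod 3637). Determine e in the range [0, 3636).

1585

Baby-step giant-step with m = ceil(sqrt(3636)) = 61.
Baby table (2888^j mod 3637 for j=0..60):
  0:1  1:2888  2:903  3:135  4:721  5:1884  6:40  7:2773
  8:3387  9:1763  10:3381  11:2620  12:1600  13:1810  14:911  15:1417
  16:671  17:2964  18:2171  19:3297  20:70  21:2125  22:1381  23:2176
  24:3189  25:948  26:2800  27:1349  28:685  29:3389  30:265  31:1550
  32:2890  33:3042  34:1941  35:991  36:3326  37:171  38:2853  39:1659
  40:1263  41:3270  42:2108  43:3203  44:1373  45:894  46:3239  47:3505
  48:669  49:825  50:365  51:3027  52:2265  53:1994  54:1301  55:267
  56:52  57:1059  58:3312  59:3383  60:1122
Giant step factor: 2888^(-61) ≡ 2897 (mod 3637).
Scan 1964·2897^i mod 3637 for i = 0, 1, …:
  i=0: 1964   i=1: 1440   i=2: 41   i=3: 2393
  i=4: 399   i=5: 2974   i=6: 3262   i=7: 1088
  i=8: 2294   i=9: 919     …   i=24: 2682
  i=25: 1122
Match at i=25, j=60: e = 25·61 + 60 = 1585.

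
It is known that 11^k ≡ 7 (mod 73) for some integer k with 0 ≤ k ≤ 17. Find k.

15

Compute 11^0 mod 73 = 1, then multiply by 11 repeatedly:
  11^0=1  11^1=11  11^2=48  11^3=17  11^4=41
  11^5=13  11^6=70  11^7=40  11^8=2  11^9=22
  11^10=23  11^11=34  11^12=9  11^13=26  11^14=67
  11^15=7
Found 7 at exponent 15.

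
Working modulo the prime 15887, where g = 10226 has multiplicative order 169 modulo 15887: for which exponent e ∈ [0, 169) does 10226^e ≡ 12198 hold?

48

Baby-step giant-step with m = ceil(sqrt(169)) = 13.
Baby table (10226^j mod 15887 for j=0..12):
  0:1  1:10226  2:2842  3:4969  4:6368  5:14242  6:2563  7:11575
  8:7800  9:10060  10:5235  11:9807  12:7638
Giant step factor: 10226^(-13) ≡ 2725 (mod 15887).
Scan 12198·2725^i mod 15887 for i = 0, 1, …:
  i=0: 12198   i=1: 3946   i=2: 13238   i=3: 10060
Match at i=3, j=9: e = 3·13 + 9 = 48.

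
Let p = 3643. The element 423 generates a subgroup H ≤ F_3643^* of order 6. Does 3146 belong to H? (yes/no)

no

3146 ∈ ⟨423⟩ iff 3146^6 ≡ 1 (mod 3643), since |⟨423⟩| = 6.
3146^6 mod 3643 = 1816.
Since 1816 ≠ 1, 3146 does not lie in the subgroup.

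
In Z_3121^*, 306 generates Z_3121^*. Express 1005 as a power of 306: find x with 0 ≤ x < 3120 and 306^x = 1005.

908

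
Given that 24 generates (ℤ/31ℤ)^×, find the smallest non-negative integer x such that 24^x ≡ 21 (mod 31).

23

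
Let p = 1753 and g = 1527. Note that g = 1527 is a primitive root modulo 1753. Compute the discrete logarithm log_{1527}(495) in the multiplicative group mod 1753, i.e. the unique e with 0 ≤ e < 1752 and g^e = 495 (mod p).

Baby-step giant-step with m = ceil(sqrt(1752)) = 42.
Baby table (1527^j mod 1753 for j=0..41):
  0:1  1:1527  2:239  3:329  4:1025  5:1499  6:1308  7:649
  8:578  9:847  10:1408  11:838  12:1689  13:440  14:481  15:1733
  16:1014  17:479  18:432  19:536  20:1574  21:135  22:1044  23:711
  24:590  25:1641  26:770  27:1280  28:1718  29:898  30:400  31:756
  32:938  33:125  34:1551  35:74  36:806  37:156  38:1557  39:471
  40:487  41:377
Giant step factor: 1527^(-42) ≡ 1357 (mod 1753).
Scan 495·1357^i mod 1753 for i = 0, 1, …:
  i=0: 495   i=1: 316   i=2: 1080   i=3: 52
  i=4: 444   i=5: 1229   i=6: 650   i=7: 291
  i=8: 462   i=9: 1113   i=10: 1008   i=11: 516
  i=12: 765   i=13: 329
Match at i=13, j=3: e = 13·42 + 3 = 549.

549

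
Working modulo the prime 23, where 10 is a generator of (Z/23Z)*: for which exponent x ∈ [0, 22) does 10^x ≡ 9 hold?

18

Successive powers of 10 modulo 23:
  10^0=1  10^1=10  10^2=8  10^3=11  10^4=18  10^5=19
  10^6=6  10^7=14  10^8=2  10^9=20  10^10=16  10^11=22
  10^12=13  10^13=15  10^14=12  10^15=5  10^16=4  10^17=17
  10^18=9
So 10^18 ≡ 9 (mod 23), giving x = 18.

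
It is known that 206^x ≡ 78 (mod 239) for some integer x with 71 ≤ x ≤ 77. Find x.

Compute 206^71 mod 239 = 78, then multiply by 206 repeatedly:
  206^71=78
Found 78 at exponent 71.

71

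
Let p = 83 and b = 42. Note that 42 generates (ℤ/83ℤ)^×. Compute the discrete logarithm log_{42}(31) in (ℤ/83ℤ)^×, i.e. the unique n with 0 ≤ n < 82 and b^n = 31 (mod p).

Baby-step giant-step with m = ceil(sqrt(82)) = 10.
Baby table (42^j mod 83 for j=0..9):
  0:1  1:42  2:21  3:52  4:26  5:13  6:48  7:24
  8:12  9:6
Giant step factor: 42^(-10) ≡ 28 (mod 83).
Scan 31·28^i mod 83 for i = 0, 1, …:
  i=0: 31   i=1: 38   i=2: 68   i=3: 78
  i=4: 26
Match at i=4, j=4: n = 4·10 + 4 = 44.

44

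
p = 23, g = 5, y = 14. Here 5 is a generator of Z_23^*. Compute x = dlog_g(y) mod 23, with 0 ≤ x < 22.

Successive powers of 5 modulo 23:
  5^0=1  5^1=5  5^2=2  5^3=10  5^4=4  5^5=20
  5^6=8  5^7=17  5^8=16  5^9=11  5^10=9  5^11=22
  5^12=18  5^13=21  5^14=13  5^15=19  5^16=3  5^17=15
  5^18=6  5^19=7  5^20=12  5^21=14
So 5^21 ≡ 14 (mod 23), giving x = 21.

21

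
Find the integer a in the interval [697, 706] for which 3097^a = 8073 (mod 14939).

Compute 3097^697 mod 14939 = 8034, then multiply by 3097 repeatedly:
  3097^697=8034  3097^698=7863  3097^699=1141  3097^700=8073
Found 8073 at exponent 700.

700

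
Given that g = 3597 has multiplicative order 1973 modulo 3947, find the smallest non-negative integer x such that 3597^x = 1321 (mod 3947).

Baby-step giant-step with m = ceil(sqrt(1973)) = 45.
Baby table (3597^j mod 3947 for j=0..44):
  0:1  1:3597  2:143  3:1261  4:714  5:2708  6:3427  7:438
  8:633  9:3429  10:3685  11:919  12:2004  13:1166  14:2388  15:964
  16:2042  17:3654  18:3875  19:1518  20:1545  21:3936  22:3850  23:2374
  24:1917  25:40  26:1788  27:1773  28:3076  29:931  30:1751  31:2882
  32:1732  33:1638  34:2962  35:1361  36:1237  37:1220  38:3223  39:792
  40:3037  41:2740  42:121  43:1067  44:1515
Giant step factor: 3597^(-45) ≡ 2064 (mod 3947).
Scan 1321·2064^i mod 3947 for i = 0, 1, …:
  i=0: 1321   i=1: 3114   i=2: 1580   i=3: 898
  i=4: 2329   i=5: 3557   i=6: 228   i=7: 899
  i=8: 446   i=9: 893   i=10: 3850
Match at i=10, j=22: x = 10·45 + 22 = 472.

472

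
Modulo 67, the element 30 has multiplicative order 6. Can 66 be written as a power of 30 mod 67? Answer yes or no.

66 ∈ ⟨30⟩ iff 66^6 ≡ 1 (mod 67), since |⟨30⟩| = 6.
66^6 mod 67 = 1.
Since 1 = 1, 66 lies in the subgroup.

yes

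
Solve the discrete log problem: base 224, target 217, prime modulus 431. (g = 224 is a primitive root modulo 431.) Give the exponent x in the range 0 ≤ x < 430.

300

Baby-step giant-step with m = ceil(sqrt(430)) = 21.
Baby table (224^j mod 431 for j=0..20):
  0:1  1:224  2:180  3:237  4:75  5:422  6:139  7:104
  8:22  9:187  10:81  11:42  12:357  13:233  14:41  15:133
  16:53  17:235  18:58  19:62  20:96
Giant step factor: 224^(-21) ≡ 178 (mod 431).
Scan 217·178^i mod 431 for i = 0, 1, …:
  i=0: 217   i=1: 267   i=2: 116   i=3: 391
  i=4: 207   i=5: 211   i=6: 61   i=7: 83
  i=8: 120   i=9: 241     …   i=13: 71
  i=14: 139
Match at i=14, j=6: x = 14·21 + 6 = 300.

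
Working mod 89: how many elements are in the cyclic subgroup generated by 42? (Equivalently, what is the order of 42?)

44

The order of 42 must divide p − 1 = 88 = 2^3 · 11.
Divisors: 1, 2, 4, 8, 11, 22, 44, 88.
Check each in increasing order: 42^1 ≡ 42;  42^2 ≡ 73;  42^4 ≡ 78;  42^8 ≡ 32;  42^11 ≡ 34;  42^22 ≡ 88;  42^44 ≡ 1.
Smallest exponent giving 1 is 44.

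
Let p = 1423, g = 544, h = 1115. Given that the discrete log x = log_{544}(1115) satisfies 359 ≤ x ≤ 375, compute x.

371

Compute 544^359 mod 1423 = 1336, then multiply by 544 repeatedly:
  544^359=1336  544^360=1054  544^361=1330  544^362=636  544^363=195
  544^364=778  544^365=601  544^366=1077  544^367=1035  544^368=955
  544^369=125  544^370=1119  544^371=1115
Found 1115 at exponent 371.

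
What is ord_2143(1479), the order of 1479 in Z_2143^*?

The order of 1479 must divide p − 1 = 2142 = 2 · 3^2 · 7 · 17.
Divisors: 1, 2, 3, 6, 7, 9, 14, 17, 18, 21, 34, 42, 51, 63, 102, 119, 126, 153, 238, 306, 357, 714, 1071, 2142.
Check each in increasing order: 1479^1 ≡ 1479;  1479^2 ≡ 1581;  1479^3 ≡ 286;  1479^6 ≡ 362;  1479^7 ≡ 1791;  1479^9 ≡ 668;  1479^14 ≡ 1753;  1479^17 ≡ 2039;  1479^18 ≡ 480;  1479^21 ≡ 128;  1479^34 ≡ 101;  1479^42 ≡ 1383;  1479^51 ≡ 211;  1479^63 ≡ 1298;  1479^102 ≡ 1661;  1479^119 ≡ 839;  1479^126 ≡ 406;  1479^153 ≡ 1162;  1479^238 ≡ 1017;  1479^306 ≡ 154;  1479^357 ≡ 349;  1479^714 ≡ 1793;  1479^1071 ≡ 1.
Smallest exponent giving 1 is 1071.

1071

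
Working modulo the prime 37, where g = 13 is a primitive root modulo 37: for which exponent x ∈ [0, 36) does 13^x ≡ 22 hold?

29

Successive powers of 13 modulo 37:
  13^0=1  13^1=13  13^2=21  13^3=14  13^4=34  13^5=35
  13^6=11  13^7=32  13^8=9  13^9=6  13^10=4  13^11=15
  13^12=10  13^13=19  13^14=25  13^15=29  13^16=7  13^17=17
  13^18=36  13^19=24  13^20=16  13^21=23  13^22=3  13^23=2
  13^24=26  13^25=5  13^26=28  13^27=31  13^28=33  13^29=22
So 13^29 ≡ 22 (mod 37), giving x = 29.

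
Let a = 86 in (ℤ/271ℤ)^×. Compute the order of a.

The order of 86 must divide p − 1 = 270 = 2 · 3^3 · 5.
Divisors: 1, 2, 3, 5, 6, 9, 10, 15, 18, 27, 30, 45, 54, 90, 135, 270.
Check each in increasing order: 86^1 ≡ 86;  86^2 ≡ 79;  86^3 ≡ 19;  86^5 ≡ 146;  86^6 ≡ 90;  86^9 ≡ 84;  86^10 ≡ 178;  86^15 ≡ 243;  86^18 ≡ 10;  86^27 ≡ 27;  86^30 ≡ 242;  86^45 ≡ 270;  86^54 ≡ 187;  86^90 ≡ 1.
Smallest exponent giving 1 is 90.

90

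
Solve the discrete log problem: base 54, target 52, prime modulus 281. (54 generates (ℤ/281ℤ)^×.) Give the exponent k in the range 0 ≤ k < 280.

71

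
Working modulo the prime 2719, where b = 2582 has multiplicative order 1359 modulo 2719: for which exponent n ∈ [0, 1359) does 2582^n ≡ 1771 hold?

652

Baby-step giant-step with m = ceil(sqrt(1359)) = 37.
Baby table (2582^j mod 2719 for j=0..36):
  0:1  1:2582  2:2455  3:821  4:1721  5:776  6:2448  7:1780
  8:850  9:467  10:1277  11:1786  12:28  13:1602  14:765  15:1236
  16:1965  17:2695  18:569  19:898  20:2048  21:2200  22:409  23:1066
  24:784  25:1352  26:2387  27:1980  28:640  29:2047  30:2337  31:673
  32:245  33:1782  34:576  35:2658  36:200
Giant step factor: 2582^(-37) ≡ 246 (mod 2719).
Scan 1771·246^i mod 2719 for i = 0, 1, …:
  i=0: 1771   i=1: 626   i=2: 1732   i=3: 1908
  i=4: 1700   i=5: 2193   i=6: 1116   i=7: 2636
  i=8: 1334   i=9: 1884     …   i=16: 1817
  i=17: 1066
Match at i=17, j=23: n = 17·37 + 23 = 652.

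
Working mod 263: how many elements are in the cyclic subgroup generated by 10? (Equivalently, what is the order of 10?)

262

The order of 10 must divide p − 1 = 262 = 2 · 131.
Divisors: 1, 2, 131, 262.
Check each in increasing order: 10^1 ≡ 10;  10^2 ≡ 100;  10^131 ≡ 262;  10^262 ≡ 1.
Smallest exponent giving 1 is 262.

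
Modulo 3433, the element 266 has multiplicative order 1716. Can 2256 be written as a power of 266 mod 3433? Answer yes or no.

2256 ∈ ⟨266⟩ iff 2256^1716 ≡ 1 (mod 3433), since |⟨266⟩| = 1716.
2256^1716 mod 3433 = 1.
Since 1 = 1, 2256 lies in the subgroup.

yes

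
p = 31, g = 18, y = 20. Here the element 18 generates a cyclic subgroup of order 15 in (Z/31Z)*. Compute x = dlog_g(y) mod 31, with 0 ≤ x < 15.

Successive powers of 18 modulo 31:
  18^0=1  18^1=18  18^2=14  18^3=4  18^4=10  18^5=25
  18^6=16  18^7=9  18^8=7  18^9=2  18^10=5  18^11=28
  18^12=8  18^13=20
So 18^13 ≡ 20 (mod 31), giving x = 13.

13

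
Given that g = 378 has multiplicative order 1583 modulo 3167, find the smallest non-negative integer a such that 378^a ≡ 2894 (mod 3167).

Baby-step giant-step with m = ceil(sqrt(1583)) = 40.
Baby table (378^j mod 3167 for j=0..39):
  0:1  1:378  2:369  3:134  4:3147  5:1941  6:2121  7:487
  8:400  9:2351  10:1918  11:2928  12:1501  13:485  14:2811  15:1613
  16:1650  17:2968  18:786  19:2577  20:1837  21:813  22:115  23:2299
  24:1264  25:2742  26:867  27:1525  28:56  29:2166  30:1662  31:1170
  32:2047  33:1018  34:1597  35:1936  36:231  37:1809  38:2897  39:2451
Giant step factor: 378^(-40) ≡ 1990 (mod 3167).
Scan 2894·1990^i mod 3167 for i = 0, 1, …:
  i=0: 2894   i=1: 1454   i=2: 1989   i=3: 2527
  i=4: 2701   i=5: 591   i=6: 1133   i=7: 2933
  i=8: 3056   i=9: 800   i=10: 2166
Match at i=10, j=29: a = 10·40 + 29 = 429.

429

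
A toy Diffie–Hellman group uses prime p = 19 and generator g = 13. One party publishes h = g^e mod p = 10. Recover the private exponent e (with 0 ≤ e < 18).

7

Successive powers of 13 modulo 19:
  13^0=1  13^1=13  13^2=17  13^3=12  13^4=4  13^5=14
  13^6=11  13^7=10
So 13^7 ≡ 10 (mod 19), giving e = 7.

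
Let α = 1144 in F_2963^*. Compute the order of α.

1481

The order of 1144 must divide p − 1 = 2962 = 2 · 1481.
Divisors: 1, 2, 1481, 2962.
Check each in increasing order: 1144^1 ≡ 1144;  1144^2 ≡ 2053;  1144^1481 ≡ 1.
Smallest exponent giving 1 is 1481.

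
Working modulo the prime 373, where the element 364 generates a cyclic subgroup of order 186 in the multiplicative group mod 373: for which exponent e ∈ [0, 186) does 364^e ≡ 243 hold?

49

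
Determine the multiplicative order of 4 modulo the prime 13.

6

The order of 4 must divide p − 1 = 12 = 2^2 · 3.
Divisors: 1, 2, 3, 4, 6, 12.
Check each in increasing order: 4^1 ≡ 4;  4^2 ≡ 3;  4^3 ≡ 12;  4^4 ≡ 9;  4^6 ≡ 1.
Smallest exponent giving 1 is 6.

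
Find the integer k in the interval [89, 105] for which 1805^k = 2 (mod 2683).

Compute 1805^89 mod 2683 = 98, then multiply by 1805 repeatedly:
  1805^89=98  1805^90=2495  1805^91=1401  1805^92=1419  1805^93=1713
  1805^94=1149  1805^95=2669  1805^96=1560  1805^97=1333  1805^98=2097
  1805^99=2055  1805^100=1369  1805^101=2
Found 2 at exponent 101.

101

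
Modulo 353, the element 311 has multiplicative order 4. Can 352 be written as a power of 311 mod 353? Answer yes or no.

yes

352 ∈ ⟨311⟩ iff 352^4 ≡ 1 (mod 353), since |⟨311⟩| = 4.
352^4 mod 353 = 1.
Since 1 = 1, 352 lies in the subgroup.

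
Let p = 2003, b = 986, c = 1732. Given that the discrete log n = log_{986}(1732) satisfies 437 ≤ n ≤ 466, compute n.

444

Compute 986^437 mod 2003 = 1274, then multiply by 986 repeatedly:
  986^437=1274  986^438=283  986^439=621  986^440=1391  986^441=1474
  986^442=1189  986^443=599  986^444=1732
Found 1732 at exponent 444.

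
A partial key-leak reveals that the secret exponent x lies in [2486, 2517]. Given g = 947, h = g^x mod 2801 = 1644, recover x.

Compute 947^2486 mod 2801 = 1988, then multiply by 947 repeatedly:
  947^2486=1988  947^2487=364  947^2488=185  947^2489=1533  947^2490=833
  947^2491=1770  947^2492=1192  947^2493=21  947^2494=280  947^2495=1866
  947^2496=2472  947^2497=2149  947^2498=1577  947^2499=486  947^2500=878
  947^2501=2370  947^2502=789  947^2503=2117  947^2504=2084  947^2505=1644
Found 1644 at exponent 2505.

2505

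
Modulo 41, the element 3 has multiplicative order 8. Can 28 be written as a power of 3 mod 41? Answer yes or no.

no

28 ∈ ⟨3⟩ iff 28^8 ≡ 1 (mod 41), since |⟨3⟩| = 8.
28^8 mod 41 = 10.
Since 10 ≠ 1, 28 does not lie in the subgroup.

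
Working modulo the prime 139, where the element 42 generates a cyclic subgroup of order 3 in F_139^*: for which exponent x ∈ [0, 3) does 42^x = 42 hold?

1

Successive powers of 42 modulo 139:
  42^0=1  42^1=42
So 42^1 ≡ 42 (mod 139), giving x = 1.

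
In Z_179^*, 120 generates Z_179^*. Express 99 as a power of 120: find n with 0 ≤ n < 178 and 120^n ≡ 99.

Baby-step giant-step with m = ceil(sqrt(178)) = 14.
Baby table (120^j mod 179 for j=0..13):
  0:1  1:120  2:80  3:113  4:135  5:90  6:60  7:40
  8:146  9:157  10:45  11:30  12:20  13:73
Giant step factor: 120^(-14) ≡ 65 (mod 179).
Scan 99·65^i mod 179 for i = 0, 1, …:
  i=0: 99   i=1: 170   i=2: 131   i=3: 102
  i=4: 7   i=5: 97   i=6: 40
Match at i=6, j=7: n = 6·14 + 7 = 91.

91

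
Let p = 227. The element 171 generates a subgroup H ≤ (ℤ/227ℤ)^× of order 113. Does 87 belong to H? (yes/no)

yes

87 ∈ ⟨171⟩ iff 87^113 ≡ 1 (mod 227), since |⟨171⟩| = 113.
87^113 mod 227 = 1.
Since 1 = 1, 87 lies in the subgroup.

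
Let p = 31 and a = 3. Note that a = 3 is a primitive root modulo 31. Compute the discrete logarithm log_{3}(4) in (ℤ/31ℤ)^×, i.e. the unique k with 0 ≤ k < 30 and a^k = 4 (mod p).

Successive powers of 3 modulo 31:
  3^0=1  3^1=3  3^2=9  3^3=27  3^4=19  3^5=26
  3^6=16  3^7=17  3^8=20  3^9=29  3^10=25  3^11=13
  3^12=8  3^13=24  3^14=10  3^15=30  3^16=28  3^17=22
  3^18=4
So 3^18 ≡ 4 (mod 31), giving k = 18.

18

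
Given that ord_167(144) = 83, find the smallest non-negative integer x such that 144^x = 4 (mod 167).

5

Successive powers of 144 modulo 167:
  144^0=1  144^1=144  144^2=28  144^3=24  144^4=116  144^5=4
So 144^5 ≡ 4 (mod 167), giving x = 5.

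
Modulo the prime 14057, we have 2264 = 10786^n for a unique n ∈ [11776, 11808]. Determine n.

Compute 10786^11776 mod 14057 = 6743, then multiply by 10786 repeatedly:
  10786^11776=6743  10786^11777=13137  10786^11778=1122  10786^11779=12872  10786^11780=10460
  10786^11781=78  10786^11782=11945  10786^11783=6365  10786^11784=12559  10786^11785=8122
  10786^11786=668  10786^11787=7864  10786^11788=1166  10786^11789=9518  10786^11790=2877
  10786^11791=7523  10786^11792=6074  10786^11793=8544  10786^11794=11949  10786^11795=7338
  10786^11796=6758  10786^11797=6243  10786^11798=3968  10786^11799=9340  10786^11800=8778
  10786^11801=5613  10786^11802=12376  10786^11803=2264
Found 2264 at exponent 11803.

11803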